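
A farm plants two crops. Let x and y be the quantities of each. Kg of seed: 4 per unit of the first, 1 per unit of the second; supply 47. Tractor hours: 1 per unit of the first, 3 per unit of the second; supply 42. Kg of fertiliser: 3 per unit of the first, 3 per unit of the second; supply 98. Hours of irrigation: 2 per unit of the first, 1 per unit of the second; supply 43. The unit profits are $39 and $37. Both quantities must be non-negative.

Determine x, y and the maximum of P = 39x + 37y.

Corner points and P = 39x + 37y:
  (0, 0) → P = 0
  (0, 14) → P = 518
  (47/4, 0) → P = 1833/4
  (9, 11) → P = 758

At the optimal vertex, 4x + y = 47 and x + 3y = 42.
Solving simultaneously gives x = 9, y = 11.

x = 9, y = 11, maximum P = 758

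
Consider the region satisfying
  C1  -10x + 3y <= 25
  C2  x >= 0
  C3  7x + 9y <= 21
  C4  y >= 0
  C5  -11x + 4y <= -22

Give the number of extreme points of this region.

Intersecting each pair of boundary lines and keeping only the points that satisfy every inequality leaves:
  (3, 0)
  (282/127, 77/127)
  (2, 0)

3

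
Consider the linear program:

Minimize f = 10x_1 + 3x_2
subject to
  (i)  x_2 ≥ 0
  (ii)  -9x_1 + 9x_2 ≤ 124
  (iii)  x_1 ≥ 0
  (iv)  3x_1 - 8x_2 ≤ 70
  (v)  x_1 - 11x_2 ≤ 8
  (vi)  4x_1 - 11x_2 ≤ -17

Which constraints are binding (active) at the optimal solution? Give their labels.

(iii) and (vi)

Extreme points and f = 10x_1 + 3x_2:
  (0, 124/9) → f = 124/3
  (0, 17/11) → f = 51/11
  (906, 331) → f = 10053
The feasible region is unbounded (it extends along (1, 1), (8, 3)), but f strictly increases along every unbounded feasible direction, so there is no improving ray and the minimum is attained at a vertex.

The minimum is at (0, 17/11). Substituting into each constraint, equality holds for (iii) and (vi); the remaining constraints have slack.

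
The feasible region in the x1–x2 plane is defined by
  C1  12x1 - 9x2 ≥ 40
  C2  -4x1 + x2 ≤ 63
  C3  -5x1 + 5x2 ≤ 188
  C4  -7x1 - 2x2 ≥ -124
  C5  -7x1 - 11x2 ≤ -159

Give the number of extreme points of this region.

Of the 10 pairwise boundary intersections, those satisfying every inequality are:
  (1196/87, 1208/87)
  (1871/195, 1628/195)
  (1046/63, 35/9)

3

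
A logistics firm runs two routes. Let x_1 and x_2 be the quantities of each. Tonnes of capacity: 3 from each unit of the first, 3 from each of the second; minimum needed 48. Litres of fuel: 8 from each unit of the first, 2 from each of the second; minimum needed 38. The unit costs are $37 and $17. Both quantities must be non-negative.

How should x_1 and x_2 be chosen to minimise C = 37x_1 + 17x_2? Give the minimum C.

x_1 = 1, x_2 = 15, minimum C = 292

Corner points and C = 37x_1 + 17x_2:
  (0, 19) → C = 323
  (16, 0) → C = 592
  (1, 15) → C = 292
The feasible region is unbounded (it extends along (0, 1), (1, 0)), but C strictly increases along every unbounded feasible direction, so there is no improving ray and the minimum is attained at a vertex.

The optimum lies where 3x_1 + 3x_2 = 48 and 8x_1 + 2x_2 = 38.
Solving simultaneously gives x_1 = 1, x_2 = 15.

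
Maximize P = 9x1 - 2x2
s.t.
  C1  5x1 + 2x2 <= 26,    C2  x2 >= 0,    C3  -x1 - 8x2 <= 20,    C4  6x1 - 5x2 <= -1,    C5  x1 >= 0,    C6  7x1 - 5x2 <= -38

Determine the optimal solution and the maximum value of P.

Feasible corners and P = 9x1 - 2x2:
  (0, 13) → P = -26
  (18/13, 124/13) → P = -86/13
  (0, 38/5) → P = -76/5

x1 = 18/13, x2 = 124/13, maximum P = -86/13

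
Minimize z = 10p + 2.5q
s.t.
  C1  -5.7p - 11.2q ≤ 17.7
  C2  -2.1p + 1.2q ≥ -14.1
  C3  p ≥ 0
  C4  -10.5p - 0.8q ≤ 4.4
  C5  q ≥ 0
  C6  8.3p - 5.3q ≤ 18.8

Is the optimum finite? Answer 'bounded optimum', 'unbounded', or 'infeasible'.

Vertices and z = 10p + 2.5q:
  (1739/39, 2585/39) → z = 47705/78
  (0, 0) → z = 0
  (188/83, 0) → z = 1880/83
The feasible region has finitely many vertices and no improving ray; the minimum is 0 at (0, 0).

bounded optimum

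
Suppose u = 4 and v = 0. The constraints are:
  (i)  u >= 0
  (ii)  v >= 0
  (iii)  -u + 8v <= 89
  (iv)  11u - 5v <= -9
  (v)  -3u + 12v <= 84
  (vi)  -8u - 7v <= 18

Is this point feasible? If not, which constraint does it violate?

not feasible — violates (iv)

Constraint (iv): 11u - 5v = 44, which is not ≤ -9. All other constraints are satisfied.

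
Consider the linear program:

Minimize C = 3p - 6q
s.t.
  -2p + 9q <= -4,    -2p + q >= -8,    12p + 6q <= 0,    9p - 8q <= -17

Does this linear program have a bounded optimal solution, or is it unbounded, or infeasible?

unbounded

From the feasible point (-37/13, -14/13), moving in the direction (-9, -2) keeps every constraint satisfied while C decreases without bound.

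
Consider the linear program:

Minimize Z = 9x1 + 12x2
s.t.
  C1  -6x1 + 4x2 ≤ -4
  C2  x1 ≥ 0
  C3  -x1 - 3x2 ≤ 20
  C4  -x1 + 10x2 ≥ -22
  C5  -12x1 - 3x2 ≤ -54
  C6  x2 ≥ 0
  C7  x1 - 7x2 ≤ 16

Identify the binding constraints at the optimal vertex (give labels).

Corner points and Z = 9x1 + 12x2:
  (38/11, 46/11) → Z = 894/11
  (9/2, 0) → Z = 81/2
  (16, 0) → Z = 144
The feasible region is unbounded (it extends along (7, 1), (2, 3)), but Z strictly increases along every unbounded feasible direction, so there is no improving ray and the minimum is attained at a vertex.

The minimum is at (9/2, 0). Substituting into each constraint, equality holds for C5 and C6; the remaining constraints have slack.

C5 and C6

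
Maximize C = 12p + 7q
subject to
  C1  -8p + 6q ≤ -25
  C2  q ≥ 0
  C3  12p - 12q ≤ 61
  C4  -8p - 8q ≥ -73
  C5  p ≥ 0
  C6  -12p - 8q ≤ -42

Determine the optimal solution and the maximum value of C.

Vertices and C = 12p + 7q:
  (319/56, 24/7) → C = 1293/14
  (113/34, 9/34) → C = 1419/34
  (61/12, 0) → C = 61
  (7/2, 0) → C = 42
  (341/48, 97/48) → C = 4771/48

The optimum lies where 12p - 12q = 61 and -8p - 8q = -73.
Solving simultaneously gives p = 341/48, q = 97/48.

p = 341/48, q = 97/48, maximum C = 4771/48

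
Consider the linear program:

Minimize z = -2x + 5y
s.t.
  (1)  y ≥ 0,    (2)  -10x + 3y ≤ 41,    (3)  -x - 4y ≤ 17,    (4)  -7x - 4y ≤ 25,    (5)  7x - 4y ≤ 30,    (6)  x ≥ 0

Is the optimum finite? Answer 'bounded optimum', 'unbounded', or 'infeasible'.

Extreme points and z = -2x + 5y:
  (30/7, 0) → z = -60/7
  (0, 0) → z = 0
  (0, 41/3) → z = 205/3
The feasible region has finitely many vertices and no improving ray; the minimum is -60/7 at (30/7, 0).

bounded optimum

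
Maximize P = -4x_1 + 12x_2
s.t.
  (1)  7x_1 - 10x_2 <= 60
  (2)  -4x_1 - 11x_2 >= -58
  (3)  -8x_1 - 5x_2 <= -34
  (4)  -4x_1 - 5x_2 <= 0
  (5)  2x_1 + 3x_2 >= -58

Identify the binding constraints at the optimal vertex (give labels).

(2) and (3)

Corner points and P = -4x_1 + 12x_2:
  (1240/117, 166/117) → P = -2968/117
  (128/23, -242/115) → P = -5464/115
  (21/17, 82/17) → P = 900/17

The maximum is at (21/17, 82/17). Substituting into each constraint, equality holds for (2) and (3); the remaining constraints have slack.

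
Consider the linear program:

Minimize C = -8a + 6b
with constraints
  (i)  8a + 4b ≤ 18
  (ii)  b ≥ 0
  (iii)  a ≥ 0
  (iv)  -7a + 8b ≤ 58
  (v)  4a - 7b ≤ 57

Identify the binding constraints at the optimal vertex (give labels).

(i) and (ii)

Vertices and C = -8a + 6b:
  (9/4, 0) → C = -18
  (0, 9/2) → C = 27
  (0, 0) → C = 0

The minimum is at (9/4, 0). Substituting into each constraint, equality holds for (i) and (ii); the remaining constraints have slack.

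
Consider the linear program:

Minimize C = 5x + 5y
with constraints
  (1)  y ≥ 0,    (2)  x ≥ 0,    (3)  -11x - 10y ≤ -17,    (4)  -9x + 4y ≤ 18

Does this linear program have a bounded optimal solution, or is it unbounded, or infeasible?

bounded optimum

Vertices and C = 5x + 5y:
  (17/11, 0) → C = 85/11
  (0, 17/10) → C = 17/2
  (0, 9/2) → C = 45/2
The feasible region has finitely many vertices and no improving ray; the minimum is 85/11 at (17/11, 0).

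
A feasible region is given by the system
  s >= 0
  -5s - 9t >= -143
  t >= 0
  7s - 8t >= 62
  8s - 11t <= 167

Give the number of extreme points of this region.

Intersecting each pair of boundary lines and keeping only the points that satisfy every inequality leaves:
  (1702/103, 691/103)
  (3076/127, 309/127)
  (62/7, 0)
  (167/8, 0)

4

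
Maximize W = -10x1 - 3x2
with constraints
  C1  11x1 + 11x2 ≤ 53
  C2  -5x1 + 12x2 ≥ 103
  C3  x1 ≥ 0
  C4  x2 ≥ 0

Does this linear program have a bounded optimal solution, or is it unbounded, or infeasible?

infeasible

The boundaries 11x1 + 11x2 = 53 and -5x1 + 12x2 = 103 meet at (-497/187, 1398/187), but that point violates x1 ≥ 0. Every candidate vertex is excluded by some other constraint, so the feasible region is empty.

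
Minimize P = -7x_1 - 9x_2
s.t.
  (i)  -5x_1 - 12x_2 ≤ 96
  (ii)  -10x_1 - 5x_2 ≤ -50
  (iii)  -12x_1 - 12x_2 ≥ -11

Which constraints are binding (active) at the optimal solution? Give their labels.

(ii) and (iii)

Feasible corners and P = -7x_1 - 9x_2:
  (216/19, -242/19) → P = 666/19
  (107/7, -1207/84) → P = 625/28
  (109/12, -49/6) → P = 119/12

The minimum is at (109/12, -49/6). Substituting into each constraint, equality holds for (ii) and (iii); the remaining constraints have slack.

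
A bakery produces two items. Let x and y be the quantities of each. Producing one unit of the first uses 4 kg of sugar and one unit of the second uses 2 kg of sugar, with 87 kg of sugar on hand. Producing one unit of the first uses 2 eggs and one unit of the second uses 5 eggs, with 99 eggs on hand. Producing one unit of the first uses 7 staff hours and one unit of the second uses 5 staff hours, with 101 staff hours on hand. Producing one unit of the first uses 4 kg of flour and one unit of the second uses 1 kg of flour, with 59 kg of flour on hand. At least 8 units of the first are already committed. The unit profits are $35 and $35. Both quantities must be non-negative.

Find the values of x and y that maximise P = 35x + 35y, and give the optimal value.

x = 8, y = 9, maximum P = 595

Corner points and P = 35x + 35y:
  (101/7, 0) → P = 505
  (8, 0) → P = 280
  (8, 9) → P = 595

The optimum lies where 7x + 5y = 101 and x = 8.
Solving simultaneously gives x = 8, y = 9.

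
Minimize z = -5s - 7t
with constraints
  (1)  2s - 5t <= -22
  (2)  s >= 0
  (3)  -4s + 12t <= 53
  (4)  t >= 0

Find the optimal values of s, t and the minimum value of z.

s = 1/4, t = 9/2, minimum z = -131/4

Feasible corners and z = -5s - 7t:
  (0, 22/5) → z = -154/5
  (1/4, 9/2) → z = -131/4
  (0, 53/12) → z = -371/12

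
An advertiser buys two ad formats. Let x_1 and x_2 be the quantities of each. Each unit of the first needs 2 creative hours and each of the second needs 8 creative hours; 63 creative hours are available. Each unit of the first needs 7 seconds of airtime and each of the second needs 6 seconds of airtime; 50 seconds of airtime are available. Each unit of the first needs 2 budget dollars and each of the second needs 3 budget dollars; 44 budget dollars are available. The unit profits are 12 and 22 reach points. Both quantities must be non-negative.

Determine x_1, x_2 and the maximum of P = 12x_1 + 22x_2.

Extreme points and P = 12x_1 + 22x_2:
  (0, 0) → P = 0
  (0, 63/8) → P = 693/4
  (50/7, 0) → P = 600/7
  (1/2, 31/4) → P = 353/2

The optimum lies where 2x_1 + 8x_2 = 63 and 7x_1 + 6x_2 = 50.
Solving simultaneously gives x_1 = 1/2, x_2 = 31/4.

x_1 = 1/2, x_2 = 31/4, maximum P = 353/2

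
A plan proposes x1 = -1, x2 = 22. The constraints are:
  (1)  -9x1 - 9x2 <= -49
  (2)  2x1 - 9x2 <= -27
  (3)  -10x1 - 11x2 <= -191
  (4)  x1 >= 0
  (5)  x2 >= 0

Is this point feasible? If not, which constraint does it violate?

Constraint (4): x1 = -1, which is not ≥ 0. All other constraints are satisfied.

not feasible — violates (4)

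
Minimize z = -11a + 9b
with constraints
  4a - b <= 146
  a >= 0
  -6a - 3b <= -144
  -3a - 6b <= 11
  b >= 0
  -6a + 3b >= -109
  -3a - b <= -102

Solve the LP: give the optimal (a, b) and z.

Corner points and z = -11a + 9b:
  (329/6, 220/3) → z = 341/6
  (0, 102) → z = 918
  (83/3, 19) → z = -400/3
The feasible region is unbounded (it extends along (0, 1), (1, 4)), but z strictly increases along every unbounded feasible direction, so there is no improving ray and the minimum is attained at a vertex.

The binding constraints are -6a + 3b = -109 and -3a - b = -102.
Solving simultaneously gives a = 83/3, b = 19.

a = 83/3, b = 19, minimum z = -400/3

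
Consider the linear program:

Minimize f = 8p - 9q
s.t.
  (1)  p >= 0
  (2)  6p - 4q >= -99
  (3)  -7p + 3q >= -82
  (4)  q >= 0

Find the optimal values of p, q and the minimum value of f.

p = 125/2, q = 237/2, minimum f = -1133/2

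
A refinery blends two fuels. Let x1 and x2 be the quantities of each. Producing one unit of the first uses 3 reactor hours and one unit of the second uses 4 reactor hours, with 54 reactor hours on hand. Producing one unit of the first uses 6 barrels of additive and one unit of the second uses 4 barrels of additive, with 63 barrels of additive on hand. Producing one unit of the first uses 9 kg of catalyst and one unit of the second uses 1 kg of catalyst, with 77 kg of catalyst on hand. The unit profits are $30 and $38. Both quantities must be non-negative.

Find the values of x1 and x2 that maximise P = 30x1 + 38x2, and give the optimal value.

Extreme points and P = 30x1 + 38x2:
  (0, 0) → P = 0
  (0, 27/2) → P = 513
  (77/9, 0) → P = 770/3
  (3, 45/4) → P = 1035/2
  (49/6, 7/2) → P = 378

The optimum lies where 3x1 + 4x2 = 54 and 6x1 + 4x2 = 63.
Solving simultaneously gives x1 = 3, x2 = 45/4.

x1 = 3, x2 = 45/4, maximum P = 1035/2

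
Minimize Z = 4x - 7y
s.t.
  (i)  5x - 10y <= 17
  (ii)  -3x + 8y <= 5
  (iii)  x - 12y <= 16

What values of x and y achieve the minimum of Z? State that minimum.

x = -47/7, y = -53/28, minimum Z = -381/28

Vertices and Z = 4x - 7y:
  (93/5, 38/5) → Z = 106/5
  (22/25, -63/50) → Z = 617/50
  (-47/7, -53/28) → Z = -381/28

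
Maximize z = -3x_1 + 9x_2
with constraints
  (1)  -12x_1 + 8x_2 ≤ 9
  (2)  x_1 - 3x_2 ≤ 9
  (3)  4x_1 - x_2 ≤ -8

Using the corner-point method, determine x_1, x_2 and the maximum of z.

Corner points and z = -3x_1 + 9x_2:
  (-99/28, -117/28) → z = -27
  (-11/4, -3) → z = -75/4
  (-3, -4) → z = -27

At the optimal vertex, -12x_1 + 8x_2 = 9 and 4x_1 - x_2 = -8.
Solving simultaneously gives x_1 = -11/4, x_2 = -3.

x_1 = -11/4, x_2 = -3, maximum z = -75/4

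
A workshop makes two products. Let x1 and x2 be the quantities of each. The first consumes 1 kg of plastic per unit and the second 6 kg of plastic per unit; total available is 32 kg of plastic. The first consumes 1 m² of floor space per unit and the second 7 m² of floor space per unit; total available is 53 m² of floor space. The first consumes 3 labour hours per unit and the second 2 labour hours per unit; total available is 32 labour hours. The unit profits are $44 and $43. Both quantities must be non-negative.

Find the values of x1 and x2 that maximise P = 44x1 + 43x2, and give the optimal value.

Extreme points and P = 44x1 + 43x2:
  (0, 0) → P = 0
  (0, 16/3) → P = 688/3
  (32/3, 0) → P = 1408/3
  (8, 4) → P = 524

The binding constraints are x1 + 6x2 = 32 and 3x1 + 2x2 = 32.
Solving simultaneously gives x1 = 8, x2 = 4.

x1 = 8, x2 = 4, maximum P = 524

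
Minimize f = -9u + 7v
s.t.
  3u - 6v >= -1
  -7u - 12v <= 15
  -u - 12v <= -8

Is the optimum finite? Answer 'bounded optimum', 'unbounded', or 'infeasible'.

unbounded

From the feasible point (6/7, 25/42), moving in the direction (6, 3) keeps every constraint satisfied while f decreases without bound.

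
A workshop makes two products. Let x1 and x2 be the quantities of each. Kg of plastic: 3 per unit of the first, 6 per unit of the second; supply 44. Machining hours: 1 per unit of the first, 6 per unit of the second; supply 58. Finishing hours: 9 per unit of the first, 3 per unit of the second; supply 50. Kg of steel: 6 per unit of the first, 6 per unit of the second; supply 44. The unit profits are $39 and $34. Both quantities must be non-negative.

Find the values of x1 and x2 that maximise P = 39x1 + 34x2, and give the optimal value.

x1 = 14/3, x2 = 8/3, maximum P = 818/3

Vertices and P = 39x1 + 34x2:
  (0, 0) → P = 0
  (0, 22/3) → P = 748/3
  (50/9, 0) → P = 650/3
  (14/3, 8/3) → P = 818/3

The optimum lies where 9x1 + 3x2 = 50 and 6x1 + 6x2 = 44.
Solving simultaneously gives x1 = 14/3, x2 = 8/3.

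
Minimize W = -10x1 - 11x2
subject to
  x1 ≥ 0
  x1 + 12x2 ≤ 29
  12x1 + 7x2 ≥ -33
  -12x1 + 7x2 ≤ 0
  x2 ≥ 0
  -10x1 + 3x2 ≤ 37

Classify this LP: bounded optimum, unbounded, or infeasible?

bounded optimum

Extreme points and W = -10x1 - 11x2:
  (0, 0) → W = 0
  (203/151, 348/151) → W = -5858/151
  (29, 0) → W = -290
The feasible region has finitely many vertices and no improving ray; the minimum is -290 at (29, 0).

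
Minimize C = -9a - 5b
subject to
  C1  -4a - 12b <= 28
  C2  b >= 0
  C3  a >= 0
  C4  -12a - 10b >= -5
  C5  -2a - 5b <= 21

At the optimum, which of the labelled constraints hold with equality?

C2 and C4

Feasible corners and C = -9a - 5b:
  (0, 0) → C = 0
  (5/12, 0) → C = -15/4
  (0, 1/2) → C = -5/2

The minimum is at (5/12, 0). Substituting into each constraint, equality holds for C2 and C4; the remaining constraints have slack.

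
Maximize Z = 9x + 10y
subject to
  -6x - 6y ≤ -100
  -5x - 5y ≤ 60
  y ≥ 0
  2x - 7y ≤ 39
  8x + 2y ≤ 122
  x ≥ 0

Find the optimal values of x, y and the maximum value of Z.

Vertices and Z = 9x + 10y:
  (133/9, 17/9) → Z = 1367/9
  (0, 50/3) → Z = 500/3
  (0, 61) → Z = 610

x = 0, y = 61, maximum Z = 610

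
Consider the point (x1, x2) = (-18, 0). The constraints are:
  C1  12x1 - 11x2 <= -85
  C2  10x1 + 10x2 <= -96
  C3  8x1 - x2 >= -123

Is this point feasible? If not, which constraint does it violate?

Constraint C3: 8x1 - x2 = -144, which is not ≥ -123. All other constraints are satisfied.

not feasible — violates C3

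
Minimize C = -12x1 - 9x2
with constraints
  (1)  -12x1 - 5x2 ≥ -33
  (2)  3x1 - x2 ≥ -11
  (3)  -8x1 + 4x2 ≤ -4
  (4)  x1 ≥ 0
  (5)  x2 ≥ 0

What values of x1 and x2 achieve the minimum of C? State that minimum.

x1 = 19/11, x2 = 27/11, minimum C = -471/11

Feasible corners and C = -12x1 - 9x2:
  (19/11, 27/11) → C = -471/11
  (11/4, 0) → C = -33
  (1/2, 0) → C = -6

At the optimal vertex, -12x1 - 5x2 = -33 and -8x1 + 4x2 = -4.
Solving simultaneously gives x1 = 19/11, x2 = 27/11.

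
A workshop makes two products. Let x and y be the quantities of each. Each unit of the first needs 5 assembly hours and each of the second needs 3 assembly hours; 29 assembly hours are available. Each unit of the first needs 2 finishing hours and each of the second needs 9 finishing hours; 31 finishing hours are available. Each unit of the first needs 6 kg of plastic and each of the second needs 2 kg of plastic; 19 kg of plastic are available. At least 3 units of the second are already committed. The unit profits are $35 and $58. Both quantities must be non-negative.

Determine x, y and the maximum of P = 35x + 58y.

x = 2, y = 3, maximum P = 244

Vertices and P = 35x + 58y:
  (0, 31/9) → P = 1798/9
  (0, 3) → P = 174
  (2, 3) → P = 244

The binding constraints are 2x + 9y = 31 and y = 3.
Solving simultaneously gives x = 2, y = 3.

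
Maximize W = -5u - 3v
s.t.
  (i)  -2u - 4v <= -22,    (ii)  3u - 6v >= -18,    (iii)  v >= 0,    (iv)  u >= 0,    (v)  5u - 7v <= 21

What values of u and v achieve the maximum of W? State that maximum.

Extreme points and W = -5u - 3v:
  (5/2, 17/4) → W = -101/4
  (7, 2) → W = -41
  (28, 17) → W = -191

The optimum lies where -2u - 4v = -22 and 3u - 6v = -18.
Solving simultaneously gives u = 5/2, v = 17/4.

u = 5/2, v = 17/4, maximum W = -101/4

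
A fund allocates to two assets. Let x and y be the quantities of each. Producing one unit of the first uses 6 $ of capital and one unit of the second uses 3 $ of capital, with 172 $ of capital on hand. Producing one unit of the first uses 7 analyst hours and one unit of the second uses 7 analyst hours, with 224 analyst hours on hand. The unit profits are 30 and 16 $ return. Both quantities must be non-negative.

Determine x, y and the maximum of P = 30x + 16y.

Extreme points and P = 30x + 16y:
  (0, 0) → P = 0
  (0, 32) → P = 512
  (86/3, 0) → P = 860
  (76/3, 20/3) → P = 2600/3

x = 76/3, y = 20/3, maximum P = 2600/3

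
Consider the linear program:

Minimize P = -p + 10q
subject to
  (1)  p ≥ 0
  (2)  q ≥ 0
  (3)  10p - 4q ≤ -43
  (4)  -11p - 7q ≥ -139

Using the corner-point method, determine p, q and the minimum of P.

Vertices and P = -p + 10q:
  (0, 43/4) → P = 215/2
  (0, 139/7) → P = 1390/7
  (85/38, 621/38) → P = 6125/38

The binding constraints are p = 0 and 10p - 4q = -43.
Solving simultaneously gives p = 0, q = 43/4.

p = 0, q = 43/4, minimum P = 215/2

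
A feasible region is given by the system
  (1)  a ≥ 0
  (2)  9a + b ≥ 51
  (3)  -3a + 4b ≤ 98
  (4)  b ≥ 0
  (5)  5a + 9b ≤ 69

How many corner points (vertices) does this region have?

3

Intersecting each pair of boundary lines and keeping only the points that satisfy every inequality leaves:
  (17/3, 0)
  (195/38, 183/38)
  (69/5, 0)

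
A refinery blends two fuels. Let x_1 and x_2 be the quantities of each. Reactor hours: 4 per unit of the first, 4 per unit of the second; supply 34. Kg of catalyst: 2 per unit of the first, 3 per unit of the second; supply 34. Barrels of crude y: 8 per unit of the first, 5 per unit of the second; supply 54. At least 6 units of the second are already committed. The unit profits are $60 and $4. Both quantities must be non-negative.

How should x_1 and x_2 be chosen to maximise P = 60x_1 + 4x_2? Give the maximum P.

Extreme points and P = 60x_1 + 4x_2:
  (0, 17/2) → P = 34
  (0, 6) → P = 24
  (5/2, 6) → P = 174

The optimum lies where 4x_1 + 4x_2 = 34 and x_2 = 6.
Solving simultaneously gives x_1 = 5/2, x_2 = 6.

x_1 = 5/2, x_2 = 6, maximum P = 174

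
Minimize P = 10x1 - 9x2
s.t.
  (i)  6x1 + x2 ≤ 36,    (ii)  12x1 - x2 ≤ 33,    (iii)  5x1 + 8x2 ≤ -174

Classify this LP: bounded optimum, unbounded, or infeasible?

From the feasible point (90/101, -2253/101), moving in the direction (-8, 5) keeps every constraint satisfied while P decreases without bound.

unbounded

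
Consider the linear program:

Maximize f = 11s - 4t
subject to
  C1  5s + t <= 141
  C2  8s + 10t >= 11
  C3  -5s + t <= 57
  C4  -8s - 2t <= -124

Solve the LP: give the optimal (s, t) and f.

s = 1399/42, t = -1073/42, maximum f = 19681/42

Feasible corners and f = 11s - 4t:
  (1399/42, -1073/42) → f = 19681/42
  (42/5, 99) → f = -1518/5
  (609/32, -113/8) → f = 8507/32
  (5/9, 538/9) → f = -233

The optimum lies where 5s + t = 141 and 8s + 10t = 11.
Solving simultaneously gives s = 1399/42, t = -1073/42.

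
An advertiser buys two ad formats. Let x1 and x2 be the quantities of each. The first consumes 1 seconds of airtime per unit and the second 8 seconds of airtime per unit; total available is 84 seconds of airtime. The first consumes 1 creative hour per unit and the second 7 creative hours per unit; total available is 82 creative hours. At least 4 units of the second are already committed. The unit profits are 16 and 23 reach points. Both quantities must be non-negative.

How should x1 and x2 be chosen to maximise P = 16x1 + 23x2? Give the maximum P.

x1 = 52, x2 = 4, maximum P = 924

Vertices and P = 16x1 + 23x2:
  (0, 21/2) → P = 483/2
  (0, 4) → P = 92
  (52, 4) → P = 924

At the optimal vertex, x1 + 8x2 = 84 and x2 = 4.
Solving simultaneously gives x1 = 52, x2 = 4.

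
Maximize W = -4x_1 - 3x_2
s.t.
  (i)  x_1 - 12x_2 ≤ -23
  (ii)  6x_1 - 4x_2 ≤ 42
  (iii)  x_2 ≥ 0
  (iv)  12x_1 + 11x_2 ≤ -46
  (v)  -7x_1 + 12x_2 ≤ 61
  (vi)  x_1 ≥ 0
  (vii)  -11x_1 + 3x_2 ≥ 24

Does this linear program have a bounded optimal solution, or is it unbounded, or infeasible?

The boundaries x_1 - 12x_2 = -23 and 12x_1 + 11x_2 = -46 meet at (-161/31, 46/31), but that point violates x_1 ≥ 0. Every candidate vertex is excluded by some other constraint, so the feasible region is empty.

infeasible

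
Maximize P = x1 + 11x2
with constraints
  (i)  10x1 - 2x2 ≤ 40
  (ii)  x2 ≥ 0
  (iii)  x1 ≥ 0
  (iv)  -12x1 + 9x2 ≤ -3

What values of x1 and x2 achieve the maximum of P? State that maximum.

Extreme points and P = x1 + 11x2:
  (4, 0) → P = 4
  (59/11, 75/11) → P = 884/11
  (1/4, 0) → P = 1/4

The optimum lies where 10x1 - 2x2 = 40 and -12x1 + 9x2 = -3.
Solving simultaneously gives x1 = 59/11, x2 = 75/11.

x1 = 59/11, x2 = 75/11, maximum P = 884/11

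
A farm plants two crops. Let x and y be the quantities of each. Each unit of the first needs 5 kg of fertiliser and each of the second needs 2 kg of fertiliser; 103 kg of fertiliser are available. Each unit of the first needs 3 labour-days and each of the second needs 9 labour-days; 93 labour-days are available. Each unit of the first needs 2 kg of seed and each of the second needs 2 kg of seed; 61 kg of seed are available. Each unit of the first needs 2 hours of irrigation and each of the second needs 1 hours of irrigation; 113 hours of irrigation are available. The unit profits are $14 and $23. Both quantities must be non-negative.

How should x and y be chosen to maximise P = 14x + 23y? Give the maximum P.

x = 19, y = 4, maximum P = 358

The binding constraints are 5x + 2y = 103 and 3x + 9y = 93.
Solving simultaneously gives x = 19, y = 4.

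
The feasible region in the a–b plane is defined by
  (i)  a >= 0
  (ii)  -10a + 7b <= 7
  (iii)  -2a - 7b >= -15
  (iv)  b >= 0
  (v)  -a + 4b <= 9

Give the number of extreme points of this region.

Pairwise boundary intersections that survive every other constraint:
  (0, 1)
  (0, 0)
  (2/3, 41/21)
  (15/2, 0)

4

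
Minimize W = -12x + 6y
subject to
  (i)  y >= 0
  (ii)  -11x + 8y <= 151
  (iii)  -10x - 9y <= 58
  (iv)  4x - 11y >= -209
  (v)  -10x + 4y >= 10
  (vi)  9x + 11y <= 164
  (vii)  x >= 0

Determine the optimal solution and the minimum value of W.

At the optimal vertex, -10x + 4y = 10 and x = 0.
Solving simultaneously gives x = 0, y = 5/2.

x = 0, y = 5/2, minimum W = 15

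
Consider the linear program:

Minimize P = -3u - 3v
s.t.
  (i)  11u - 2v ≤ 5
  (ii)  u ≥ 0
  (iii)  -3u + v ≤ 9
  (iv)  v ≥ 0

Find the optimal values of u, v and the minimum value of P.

At the optimal vertex, 11u - 2v = 5 and -3u + v = 9.
Solving simultaneously gives u = 23/5, v = 114/5.

u = 23/5, v = 114/5, minimum P = -411/5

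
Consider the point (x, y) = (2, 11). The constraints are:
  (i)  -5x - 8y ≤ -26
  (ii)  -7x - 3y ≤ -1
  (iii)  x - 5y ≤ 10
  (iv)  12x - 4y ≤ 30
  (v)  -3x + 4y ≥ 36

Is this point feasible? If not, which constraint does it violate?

(i): -98 ≤ -26 ✓
(ii): -47 ≤ -1 ✓
(iii): -53 ≤ 10 ✓
(iv): -20 ≤ 30 ✓
(v): 38 ≥ 36 ✓

feasible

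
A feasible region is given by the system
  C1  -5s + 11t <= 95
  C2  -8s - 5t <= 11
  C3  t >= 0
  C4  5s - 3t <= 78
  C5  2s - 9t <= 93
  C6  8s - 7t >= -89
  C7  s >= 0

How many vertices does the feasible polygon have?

Of the 21 pairwise boundary intersections, those satisfying every inequality are:
  (1143/40, 173/8)
  (0, 95/11)
  (78/5, 0)
  (0, 0)

4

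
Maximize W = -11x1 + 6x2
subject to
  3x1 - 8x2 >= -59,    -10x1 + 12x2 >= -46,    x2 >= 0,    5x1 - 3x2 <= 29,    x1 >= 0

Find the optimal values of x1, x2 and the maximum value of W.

x1 = 0, x2 = 59/8, maximum W = 177/4

The optimum lies where 3x1 - 8x2 = -59 and x1 = 0.
Solving simultaneously gives x1 = 0, x2 = 59/8.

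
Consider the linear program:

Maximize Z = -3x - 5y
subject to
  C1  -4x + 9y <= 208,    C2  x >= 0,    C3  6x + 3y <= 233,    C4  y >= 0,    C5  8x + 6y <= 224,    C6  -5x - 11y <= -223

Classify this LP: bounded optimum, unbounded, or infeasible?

bounded optimum

Feasible corners and Z = -3x - 5y:
  (0, 208/9) → Z = -1040/9
  (8, 80/3) → Z = -472/3
  (0, 223/11) → Z = -1115/11
  (563/29, 332/29) → Z = -3349/29
The feasible region has finitely many vertices and no improving ray; the maximum is -1115/11 at (0, 223/11).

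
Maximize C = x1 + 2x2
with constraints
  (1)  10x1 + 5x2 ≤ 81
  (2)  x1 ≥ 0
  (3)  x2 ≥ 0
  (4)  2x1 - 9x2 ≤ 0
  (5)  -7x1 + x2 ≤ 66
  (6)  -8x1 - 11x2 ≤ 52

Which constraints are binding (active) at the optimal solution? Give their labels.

(1) and (2)

Extreme points and C = x1 + 2x2:
  (0, 81/5) → C = 162/5
  (729/100, 81/50) → C = 1053/100
  (0, 0) → C = 0

The maximum is at (0, 81/5). Substituting into each constraint, equality holds for (1) and (2); the remaining constraints have slack.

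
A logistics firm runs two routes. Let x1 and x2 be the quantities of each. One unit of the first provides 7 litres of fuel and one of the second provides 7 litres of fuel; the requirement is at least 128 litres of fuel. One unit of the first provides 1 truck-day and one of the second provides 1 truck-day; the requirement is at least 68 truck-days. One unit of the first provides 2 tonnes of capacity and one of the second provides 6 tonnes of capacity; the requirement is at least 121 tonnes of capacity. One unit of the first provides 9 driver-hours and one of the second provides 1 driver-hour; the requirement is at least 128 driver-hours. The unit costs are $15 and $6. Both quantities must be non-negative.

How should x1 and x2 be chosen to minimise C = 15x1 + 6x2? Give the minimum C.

x1 = 15/2, x2 = 121/2, minimum C = 951/2

Corner points and C = 15x1 + 6x2:
  (0, 128) → C = 768
  (68, 0) → C = 1020
  (15/2, 121/2) → C = 951/2
The feasible region is unbounded (it extends along (0, 1), (1, 0)), but C strictly increases along every unbounded feasible direction, so there is no improving ray and the minimum is attained at a vertex.

At the optimal vertex, x1 + x2 = 68 and 9x1 + x2 = 128.
Solving simultaneously gives x1 = 15/2, x2 = 121/2.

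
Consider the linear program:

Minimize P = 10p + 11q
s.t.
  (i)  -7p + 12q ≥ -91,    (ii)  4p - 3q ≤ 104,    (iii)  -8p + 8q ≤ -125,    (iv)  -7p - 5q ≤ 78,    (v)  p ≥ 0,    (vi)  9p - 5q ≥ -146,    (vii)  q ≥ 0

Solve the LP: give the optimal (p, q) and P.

p = 193/10, q = 147/40, minimum P = 9337/40

At the optimal vertex, -7p + 12q = -91 and -8p + 8q = -125.
Solving simultaneously gives p = 193/10, q = 147/40.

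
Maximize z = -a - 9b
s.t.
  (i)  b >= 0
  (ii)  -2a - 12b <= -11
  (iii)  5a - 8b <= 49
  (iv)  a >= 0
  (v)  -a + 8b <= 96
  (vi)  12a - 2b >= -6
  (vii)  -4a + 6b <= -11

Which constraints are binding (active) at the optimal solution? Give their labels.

(i) and (ii)

Extreme points and z = -a - 9b:
  (11/2, 0) → z = -11/2
  (49/5, 0) → z = -49/5
  (33/10, 11/30) → z = -33/5
  (145/4, 529/32) → z = -5921/32
  (332/13, 395/26) → z = -4219/26

The maximum is at (11/2, 0). Substituting into each constraint, equality holds for (i) and (ii); the remaining constraints have slack.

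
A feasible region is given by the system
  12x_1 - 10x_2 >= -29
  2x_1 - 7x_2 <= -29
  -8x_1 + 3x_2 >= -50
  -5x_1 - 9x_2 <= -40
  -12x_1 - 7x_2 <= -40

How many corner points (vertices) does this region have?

3

Pairwise boundary intersections that survive every other constraint:
  (87/64, 145/32)
  (587/44, 208/11)
  (437/50, 166/25)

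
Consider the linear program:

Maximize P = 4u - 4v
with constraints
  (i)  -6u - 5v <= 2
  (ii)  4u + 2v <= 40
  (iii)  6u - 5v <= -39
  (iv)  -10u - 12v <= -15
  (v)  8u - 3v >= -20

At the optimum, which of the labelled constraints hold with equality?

Feasible corners and P = 4u - 4v:
  (61/16, 99/8) → P = -137/4
  (20/7, 100/7) → P = -320/7
  (17/22, 96/11) → P = -350/11

The maximum is at (17/22, 96/11). Substituting into each constraint, equality holds for (iii) and (v); the remaining constraints have slack.

(iii) and (v)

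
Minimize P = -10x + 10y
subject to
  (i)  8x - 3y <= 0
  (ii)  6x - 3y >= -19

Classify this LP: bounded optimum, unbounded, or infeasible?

From the feasible point (19/2, 76/3), moving in the direction (-3, -8) keeps every constraint satisfied while P decreases without bound.

unbounded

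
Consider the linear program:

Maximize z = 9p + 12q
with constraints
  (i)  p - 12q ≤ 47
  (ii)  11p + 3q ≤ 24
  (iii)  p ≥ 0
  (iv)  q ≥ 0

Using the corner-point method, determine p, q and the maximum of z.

p = 0, q = 8, maximum z = 96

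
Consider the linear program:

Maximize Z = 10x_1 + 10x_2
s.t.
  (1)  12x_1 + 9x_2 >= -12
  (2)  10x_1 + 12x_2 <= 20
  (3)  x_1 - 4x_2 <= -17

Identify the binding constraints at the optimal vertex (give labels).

Extreme points and Z = 10x_1 + 10x_2:
  (-6, 20/3) → Z = 20/3
  (-67/19, 64/19) → Z = -30/19
  (-31/13, 95/26) → Z = 165/13

The maximum is at (-31/13, 95/26). Substituting into each constraint, equality holds for (2) and (3); the remaining constraints have slack.

(2) and (3)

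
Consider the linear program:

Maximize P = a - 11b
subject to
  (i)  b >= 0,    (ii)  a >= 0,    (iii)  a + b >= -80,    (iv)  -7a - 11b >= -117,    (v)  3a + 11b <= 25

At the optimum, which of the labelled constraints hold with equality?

Extreme points and P = a - 11b:
  (0, 0) → P = 0
  (25/3, 0) → P = 25/3
  (0, 25/11) → P = -25

The maximum is at (25/3, 0). Substituting into each constraint, equality holds for (i) and (v); the remaining constraints have slack.

(i) and (v)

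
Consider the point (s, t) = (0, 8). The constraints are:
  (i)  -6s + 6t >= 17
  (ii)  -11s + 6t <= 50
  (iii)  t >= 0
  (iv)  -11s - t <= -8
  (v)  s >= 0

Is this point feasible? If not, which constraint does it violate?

(i): 48 ≥ 17 ✓
(ii): 48 ≤ 50 ✓
(iii): 8 ≥ 0 ✓
(iv): -8 ≤ -8 ✓
(v): 0 ≥ 0 ✓

feasible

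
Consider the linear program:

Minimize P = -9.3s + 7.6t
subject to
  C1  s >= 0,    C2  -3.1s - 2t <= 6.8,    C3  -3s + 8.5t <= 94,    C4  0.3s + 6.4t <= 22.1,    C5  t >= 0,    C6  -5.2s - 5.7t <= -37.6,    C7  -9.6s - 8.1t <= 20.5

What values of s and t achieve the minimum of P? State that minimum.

s = 221/3, t = 0, minimum P = -6851/10

Extreme points and P = -9.3s + 7.6t:
  (221/3, 0) → P = -6851/10
  (11467/3157, 10364/3157) → P = -278767/31570
  (94/13, 0) → P = -4371/65

The binding constraints are 0.3s + 6.4t = 22.1 and t = 0.
Solving simultaneously gives s = 221/3, t = 0.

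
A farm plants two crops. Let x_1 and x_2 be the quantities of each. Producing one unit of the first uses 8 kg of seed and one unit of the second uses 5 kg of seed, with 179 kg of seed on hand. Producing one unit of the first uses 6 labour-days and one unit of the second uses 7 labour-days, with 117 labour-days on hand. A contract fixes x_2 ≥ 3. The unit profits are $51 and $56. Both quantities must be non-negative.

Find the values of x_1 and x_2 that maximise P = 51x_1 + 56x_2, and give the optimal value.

x_1 = 16, x_2 = 3, maximum P = 984

Extreme points and P = 51x_1 + 56x_2:
  (0, 117/7) → P = 936
  (0, 3) → P = 168
  (16, 3) → P = 984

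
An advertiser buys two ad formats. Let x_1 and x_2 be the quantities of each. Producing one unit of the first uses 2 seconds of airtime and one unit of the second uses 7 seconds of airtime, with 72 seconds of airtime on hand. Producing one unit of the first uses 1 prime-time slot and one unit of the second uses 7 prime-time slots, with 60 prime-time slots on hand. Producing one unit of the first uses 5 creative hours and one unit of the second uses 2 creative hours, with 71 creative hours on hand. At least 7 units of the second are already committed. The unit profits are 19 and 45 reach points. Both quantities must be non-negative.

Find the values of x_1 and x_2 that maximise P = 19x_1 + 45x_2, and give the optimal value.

Corner points and P = 19x_1 + 45x_2:
  (0, 60/7) → P = 2700/7
  (0, 7) → P = 315
  (11, 7) → P = 524

At the optimal vertex, x_1 + 7x_2 = 60 and x_2 = 7.
Solving simultaneously gives x_1 = 11, x_2 = 7.

x_1 = 11, x_2 = 7, maximum P = 524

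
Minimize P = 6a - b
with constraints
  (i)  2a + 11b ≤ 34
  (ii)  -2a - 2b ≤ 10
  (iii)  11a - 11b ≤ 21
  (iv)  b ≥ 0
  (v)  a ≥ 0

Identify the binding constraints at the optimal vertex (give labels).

Corner points and P = 6a - b:
  (55/13, 332/143) → P = 3298/143
  (0, 34/11) → P = -34/11
  (21/11, 0) → P = 126/11
  (0, 0) → P = 0

The minimum is at (0, 34/11). Substituting into each constraint, equality holds for (i) and (v); the remaining constraints have slack.

(i) and (v)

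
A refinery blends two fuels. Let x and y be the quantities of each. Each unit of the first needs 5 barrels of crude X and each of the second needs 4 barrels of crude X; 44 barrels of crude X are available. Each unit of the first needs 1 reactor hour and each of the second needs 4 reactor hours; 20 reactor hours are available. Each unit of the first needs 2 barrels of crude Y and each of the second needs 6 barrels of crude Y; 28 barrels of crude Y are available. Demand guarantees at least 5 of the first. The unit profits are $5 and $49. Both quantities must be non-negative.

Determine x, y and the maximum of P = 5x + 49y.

Corner points and P = 5x + 49y:
  (44/5, 0) → P = 44
  (5, 0) → P = 25
  (76/11, 26/11) → P = 1654/11
  (5, 3) → P = 172

The binding constraints are 2x + 6y = 28 and x = 5.
Solving simultaneously gives x = 5, y = 3.

x = 5, y = 3, maximum P = 172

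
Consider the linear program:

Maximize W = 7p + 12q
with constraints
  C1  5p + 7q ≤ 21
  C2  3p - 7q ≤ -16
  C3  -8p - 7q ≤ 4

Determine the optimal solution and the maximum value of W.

Feasible corners and W = 7p + 12q:
  (5/8, 143/56) → W = 1961/56
  (-25/3, 188/21) → W = 1031/21
  (-20/11, 116/77) → W = 412/77

The binding constraints are 5p + 7q = 21 and -8p - 7q = 4.
Solving simultaneously gives p = -25/3, q = 188/21.

p = -25/3, q = 188/21, maximum W = 1031/21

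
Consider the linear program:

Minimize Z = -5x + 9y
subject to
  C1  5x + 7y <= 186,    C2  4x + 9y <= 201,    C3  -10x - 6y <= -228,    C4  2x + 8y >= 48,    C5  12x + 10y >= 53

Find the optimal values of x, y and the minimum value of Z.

Vertices and Z = -5x + 9y:
  (267/17, 261/17) → Z = 1014/17
  (576/13, -66/13) → Z = -3474/13
  (141/11, 183/11) → Z = 942/11
  (384/17, 6/17) → Z = -1866/17

x = 576/13, y = -66/13, minimum Z = -3474/13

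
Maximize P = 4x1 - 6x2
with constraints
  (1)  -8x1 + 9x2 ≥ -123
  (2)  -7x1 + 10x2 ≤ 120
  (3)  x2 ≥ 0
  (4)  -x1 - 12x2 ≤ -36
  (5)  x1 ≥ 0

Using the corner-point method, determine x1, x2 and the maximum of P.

Vertices and P = 4x1 - 6x2:
  (2310/17, 1821/17) → P = -1686/17
  (120/7, 11/7) → P = 414/7
  (0, 12) → P = -72
  (0, 3) → P = -18

The optimum lies where -8x1 + 9x2 = -123 and -x1 - 12x2 = -36.
Solving simultaneously gives x1 = 120/7, x2 = 11/7.

x1 = 120/7, x2 = 11/7, maximum P = 414/7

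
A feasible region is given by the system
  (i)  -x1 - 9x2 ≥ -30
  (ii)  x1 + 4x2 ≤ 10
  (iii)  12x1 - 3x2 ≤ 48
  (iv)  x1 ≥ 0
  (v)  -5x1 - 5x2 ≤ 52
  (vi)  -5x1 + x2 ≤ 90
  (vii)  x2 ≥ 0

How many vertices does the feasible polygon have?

4

Of the 21 pairwise boundary intersections, those satisfying every inequality are:
  (74/17, 24/17)
  (0, 5/2)
  (4, 0)
  (0, 0)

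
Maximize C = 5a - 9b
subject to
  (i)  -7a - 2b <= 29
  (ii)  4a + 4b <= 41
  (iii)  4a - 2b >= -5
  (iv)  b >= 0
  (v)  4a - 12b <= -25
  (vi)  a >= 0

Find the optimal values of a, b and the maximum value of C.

Feasible corners and C = 5a - 9b:
  (31/12, 23/3) → C = -673/12
  (49/8, 33/8) → C = -13/2
  (0, 5/2) → C = -45/2
  (0, 25/12) → C = -75/4

a = 49/8, b = 33/8, maximum C = -13/2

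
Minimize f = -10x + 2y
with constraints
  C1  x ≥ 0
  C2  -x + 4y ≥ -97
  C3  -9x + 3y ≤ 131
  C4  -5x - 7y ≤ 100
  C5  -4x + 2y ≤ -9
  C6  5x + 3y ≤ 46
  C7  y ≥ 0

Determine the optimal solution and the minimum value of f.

x = 46/5, y = 0, minimum f = -92

At the optimal vertex, 5x + 3y = 46 and y = 0.
Solving simultaneously gives x = 46/5, y = 0.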